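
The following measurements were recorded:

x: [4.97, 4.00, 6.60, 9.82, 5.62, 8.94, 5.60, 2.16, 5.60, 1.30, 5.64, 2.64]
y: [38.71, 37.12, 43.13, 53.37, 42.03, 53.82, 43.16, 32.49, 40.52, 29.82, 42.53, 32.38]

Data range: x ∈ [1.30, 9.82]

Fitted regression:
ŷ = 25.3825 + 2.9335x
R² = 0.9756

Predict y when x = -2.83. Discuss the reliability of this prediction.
ŷ = 17.0807 (extrapolation — x = -2.83 lies outside [1.30, 9.82], so reliability is low).

Prediction calculation:
ŷ = 25.3825 + 2.9335 × (-2.83)
ŷ = 17.0807

Reliability:
- Data range: x ∈ [1.30, 9.82]
- Prediction point: x = -2.83 is 4.13 units below the observed range → this is EXTRAPOLATION, not interpolation

Why that matters here:
- There are no observations near this x to validate the fitted line there
- The standard error of prediction grows with (x − x̄)², and x = -2.83 is far from x̄ = 5.24

Report the number if required, but flag clearly that it is an extrapolation.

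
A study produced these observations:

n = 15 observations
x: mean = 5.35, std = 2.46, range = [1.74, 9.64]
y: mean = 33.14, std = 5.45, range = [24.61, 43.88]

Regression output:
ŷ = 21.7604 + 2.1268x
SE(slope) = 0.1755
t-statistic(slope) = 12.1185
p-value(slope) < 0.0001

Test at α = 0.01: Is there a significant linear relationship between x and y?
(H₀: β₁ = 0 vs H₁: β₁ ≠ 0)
Reject H₀: p-value < 0.0001 < α = 0.01. The linear relationship is significant at the 1% level.

Hypothesis test for the slope coefficient:

H₀: β₁ = 0 (no linear relationship)
H₁: β₁ ≠ 0 (linear relationship exists)

Test statistic: t = β̂₁ / SE(β̂₁) = 2.1268 / 0.1755 = 12.1185

The p-value (<0.0001) is the probability, under H₀, of a t-statistic at least as extreme as |t| = 12.1185 (two-sided, df = n − 2 = 13).

Decision rule: reject H₀ if p-value < α.
p-value < 0.0001 < α = 0.01 → reject H₀.

At α = 0.01 the data do provide convincing evidence of a nonzero slope.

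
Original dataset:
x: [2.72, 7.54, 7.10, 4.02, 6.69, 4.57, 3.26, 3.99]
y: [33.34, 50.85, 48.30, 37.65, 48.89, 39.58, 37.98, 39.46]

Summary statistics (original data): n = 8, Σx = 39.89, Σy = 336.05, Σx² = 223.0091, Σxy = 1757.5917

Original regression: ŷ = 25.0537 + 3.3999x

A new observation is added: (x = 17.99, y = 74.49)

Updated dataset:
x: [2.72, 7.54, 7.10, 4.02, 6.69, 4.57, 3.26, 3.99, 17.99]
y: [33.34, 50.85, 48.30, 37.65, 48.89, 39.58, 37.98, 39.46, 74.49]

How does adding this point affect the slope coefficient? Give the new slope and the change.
New slope β₁ = 2.6227 versus 3.3999 before: a change of -0.7772 (-22.9%).

The new point has HIGH LEVERAGE: x = 17.99 is far from the original mean x̄ = 39.89/8 ≈ 4.99 (original range [2.72, 7.54]).

Step 1: Update the sums with the new point (n goes from 8 to 9)
Σx  = 39.89 + 17.99 = 57.88
Σy  = 336.05 + 74.49 = 410.54
Σx² = 223.0091 + 17.99² = 223.0091 + 323.6401 = 546.6492
Σxy = 1757.5917 + 17.99×74.49 = 1757.5917 + 1340.0751 = 3097.6668

Step 2: Recompute the slope with b₁ = (nΣxy − ΣxΣy) / (nΣx² − (Σx)²)
Numerator   = 9×3097.6668 − 57.88×410.54 = 27879.0012 − 23762.0552 = 4116.9460
Denominator = 9×546.6492 − 57.88² = 4919.8428 − 3350.0944 = 1569.7484
b₁(new) = 4116.9460 / 1569.7484 = 2.6227

(Same formula on the original sums: (8×1757.5917 − 39.89×336.05) / (8×223.0091 − 39.89²) = 655.6991 / 192.8607 = 3.3999, matching the given fit.)

Step 3: Change in slope
Δβ₁ = 2.6227 − 3.3999 = -0.7772
Relative change = -0.7772 / 3.3999 × 100% = -22.9%
→ the slope decreases when the point is added.

A high-leverage point only changes the slope if it is off the original line; here y = 74.49 is below the original trend, so the slope decreases.
In practice: check such a point for data-entry or measurement error.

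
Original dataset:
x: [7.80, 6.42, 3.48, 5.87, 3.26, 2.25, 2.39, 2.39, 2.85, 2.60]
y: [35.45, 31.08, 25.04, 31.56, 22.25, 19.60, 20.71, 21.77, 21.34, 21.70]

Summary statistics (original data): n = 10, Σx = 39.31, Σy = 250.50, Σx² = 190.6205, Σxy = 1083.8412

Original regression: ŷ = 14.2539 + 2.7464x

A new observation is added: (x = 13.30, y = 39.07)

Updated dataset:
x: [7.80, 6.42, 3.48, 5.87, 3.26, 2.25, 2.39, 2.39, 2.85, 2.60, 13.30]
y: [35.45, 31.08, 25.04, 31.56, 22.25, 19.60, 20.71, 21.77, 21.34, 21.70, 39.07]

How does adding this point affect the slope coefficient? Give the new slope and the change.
New slope β₁ = 1.8857 versus 2.7464 before: a change of -0.8607 (-31.3%).

x = 13.30 lies well outside the original x-range [2.25, 7.80] (x̄ ≈ 3.93), so this observation has high leverage and can move the slope substantially.

Step 1: Update the sums with the new point (n goes from 10 to 11)
Σx  = 39.31 + 13.30 = 52.61
Σy  = 250.50 + 39.07 = 289.57
Σx² = 190.6205 + 13.30² = 190.6205 + 176.8900 = 367.5105
Σxy = 1083.8412 + 13.30×39.07 = 1083.8412 + 519.6310 = 1603.4722

Step 2: Recompute the slope with b₁ = (nΣxy − ΣxΣy) / (nΣx² − (Σx)²)
Numerator   = 11×1603.4722 − 52.61×289.57 = 17638.1942 − 15234.2777 = 2403.9165
Denominator = 11×367.5105 − 52.61² = 4042.6155 − 2767.8121 = 1274.8034
b₁(new) = 2403.9165 / 1274.8034 = 1.8857

(Same formula on the original sums: (10×1083.8412 − 39.31×250.50) / (10×190.6205 − 39.31²) = 991.2570 / 360.9289 = 2.7464, matching the given fit.)

Step 3: Change in slope
Δβ₁ = 1.8857 − 2.7464 = -0.8607
Relative change = -0.8607 / 2.7464 × 100% = -31.3%
→ the slope decreases when the point is added.

Because the point sits below the extension of the original line at a high-leverage x, it tilts the fit down.
In practice: examine leverage (hᵢ) and Cook's distance rather than deleting it automatically.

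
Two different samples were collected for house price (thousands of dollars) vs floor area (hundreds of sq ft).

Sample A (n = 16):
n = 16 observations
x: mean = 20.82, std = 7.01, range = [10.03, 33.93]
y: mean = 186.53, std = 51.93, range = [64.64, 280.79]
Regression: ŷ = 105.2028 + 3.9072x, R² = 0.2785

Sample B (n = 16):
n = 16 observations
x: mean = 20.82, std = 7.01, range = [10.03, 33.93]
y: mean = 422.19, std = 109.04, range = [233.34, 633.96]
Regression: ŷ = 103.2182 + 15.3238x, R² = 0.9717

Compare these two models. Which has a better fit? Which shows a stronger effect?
Model B has the better fit (R² = 0.9717 vs 0.2785). Model B shows the stronger effect (|β₁| = 15.3238 vs 3.9072).

Model Comparison:

Fit — compare R²:
- Model A: R² = 0.2785 → 27.85% of variance in house price explained
- Model B: R² = 0.9717 → 97.17% of variance in house price explained
- 0.9717 > 0.2785 → Model B has the better fit

Strength of effect — compare |β₁|:
- Model A: β₁ = 3.9072 → predicted house price rises 3.9072 thousand dollars per additional hundred sq ft of floor area
- Model B: β₁ = 15.3238 → predicted house price rises 15.3238 thousand dollars per additional hundred sq ft of floor area
- |3.9072| < |15.3238| → Model B shows the stronger marginal effect

Note: A better fit (higher R²) doesn't necessarily mean a more important relationship.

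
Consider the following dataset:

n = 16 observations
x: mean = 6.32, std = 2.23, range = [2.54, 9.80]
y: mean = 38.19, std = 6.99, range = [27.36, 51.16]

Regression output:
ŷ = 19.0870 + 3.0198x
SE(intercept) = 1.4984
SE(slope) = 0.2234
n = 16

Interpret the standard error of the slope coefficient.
SE(β̂₁) = 0.2234 is the estimated standard deviation of the slope estimate across repeated samples; relative to β̂₁ = 3.0198 that is 7.4%, a precise estimate.

SE(β̂₁) = s / √Sxx, where s is the residual standard deviation and Sxx = Σ(x − x̄)². It is the yardstick for how far β̂₁ = 3.0198 could plausibly be from the true slope.

Relative precision:
- SE / |β̂₁| = 0.2234 / 3.0198 = 7.4%
- Rule of thumb (under 20%: precise; 20% to under 50%: moderately precise; 50% or more: imprecise) → precise

Rough 95% range (±2 SE): 3.0198 ± 0.4468 → (2.5730, 3.4666).

What drives SE(β̂₁): larger n (here n = 16) → smaller SE; wider spread of x values → smaller SE; more residual scatter → larger SE.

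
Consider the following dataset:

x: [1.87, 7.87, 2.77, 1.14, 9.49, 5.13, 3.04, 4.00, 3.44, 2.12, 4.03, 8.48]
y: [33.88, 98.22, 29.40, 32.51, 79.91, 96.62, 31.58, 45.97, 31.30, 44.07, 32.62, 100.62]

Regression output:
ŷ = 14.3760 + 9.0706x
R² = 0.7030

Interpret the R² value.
R² = 0.7030 means 70.30% of the variation in y is explained by the linear relationship with x. This indicates a strong fit.

R² (coefficient of determination) measures the proportion of variance in y explained by the regression model.

Here R² = 0.7030:
- Explained: 70.30% of the variation in y
- Unexplained (residual): 100% − 70.30% = 29.70%
- Rule of thumb (below 0.3 weak; 0.3 to below 0.7 moderate; 0.7 and above strong) → strong

Note: R² says nothing about causation, and a high R² does not by itself mean the linear form is appropriate — check the residuals.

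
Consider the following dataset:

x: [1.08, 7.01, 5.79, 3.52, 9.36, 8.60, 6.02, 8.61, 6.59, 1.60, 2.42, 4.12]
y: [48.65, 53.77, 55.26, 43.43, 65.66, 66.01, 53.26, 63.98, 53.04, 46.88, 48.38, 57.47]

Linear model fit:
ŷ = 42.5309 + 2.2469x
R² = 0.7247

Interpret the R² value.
About 72.47% of the variability in y is accounted for by the regression on x (R² = 0.7247) — a strong linear fit.

R² (coefficient of determination) measures the proportion of variance in y explained by the regression model.

Here R² = 0.7247:
- Explained: 72.47% of the variation in y
- Unexplained (residual): 100% − 72.47% = 27.53%
- Rule of thumb (below 0.3 weak; 0.3 to below 0.7 moderate; 0.7 and above strong) → strong

Calculation: R² = 1 − (SS_res / SS_tot), where SS_res is the sum of squared residuals and SS_tot the total sum of squares.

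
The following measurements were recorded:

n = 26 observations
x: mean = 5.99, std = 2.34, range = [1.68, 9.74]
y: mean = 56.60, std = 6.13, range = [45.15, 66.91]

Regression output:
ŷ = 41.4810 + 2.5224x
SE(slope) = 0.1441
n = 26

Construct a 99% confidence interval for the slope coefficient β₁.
The 99% CI for β₁ is (2.1194, 2.9254)

Confidence interval for the slope:

The 99% CI for β₁ is: β̂₁ ± t*(α/2, n-2) × SE(β̂₁)

Step 1: Find critical t-value
- Confidence level = 0.99
- Degrees of freedom = n - 2 = 26 - 2 = 24
- t*(α/2, 24) = 2.7969

Step 2: Calculate margin of error
Margin = 2.7969 × 0.1441 = 0.4030

Step 3: Construct interval
CI = 2.5224 ± 0.4030
CI = (2.1194, 2.9254)

Interpretation: We are 99% confident that the true slope β₁ lies between 2.1194 and 2.9254.
The interval does not include 0, suggesting a significant linear relationship.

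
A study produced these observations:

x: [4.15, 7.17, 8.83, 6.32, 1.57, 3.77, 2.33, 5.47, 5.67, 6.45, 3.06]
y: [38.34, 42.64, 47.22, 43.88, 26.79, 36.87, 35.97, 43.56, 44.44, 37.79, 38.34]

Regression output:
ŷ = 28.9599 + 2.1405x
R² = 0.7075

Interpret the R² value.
R² = 0.7075 means 70.75% of the variation in y is explained by the linear relationship with x. This indicates a strong fit.

R² = 1 − SS_res/SS_tot compares the residual scatter to the total scatter of y about its mean.

Here R² = 0.7075:
- Explained: 70.75% of the variation in y
- Unexplained (residual): 100% − 70.75% = 29.25%
- Rule of thumb (below 0.3 weak; 0.3 to below 0.7 moderate; 0.7 and above strong) → strong

Equivalently, for simple linear regression R² = r², so |r| = √0.7075 ≈ 0.8411.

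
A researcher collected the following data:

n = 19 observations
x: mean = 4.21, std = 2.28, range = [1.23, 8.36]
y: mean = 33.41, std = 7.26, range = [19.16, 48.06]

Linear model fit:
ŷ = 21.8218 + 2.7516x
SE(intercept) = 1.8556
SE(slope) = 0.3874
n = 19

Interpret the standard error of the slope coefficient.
SE(β̂₁) = 0.3874 is the estimated standard deviation of the slope estimate across repeated samples; relative to β̂₁ = 2.7516 that is 14.1%, a precise estimate.

SE(β̂₁) = 0.3874 says: if we drew many samples of n = 19 from the same population and refit each time, the fitted slopes would scatter with a standard deviation of roughly 0.3874 around the true β₁.

Relative precision:
- SE / |β̂₁| = 0.3874 / 2.7516 = 14.1%
- Rule of thumb (under 20%: precise; 20% to under 50%: moderately precise; 50% or more: imprecise) → precise

Rough 95% range (±2 SE): 2.7516 ± 0.7748 → (1.9768, 3.5264).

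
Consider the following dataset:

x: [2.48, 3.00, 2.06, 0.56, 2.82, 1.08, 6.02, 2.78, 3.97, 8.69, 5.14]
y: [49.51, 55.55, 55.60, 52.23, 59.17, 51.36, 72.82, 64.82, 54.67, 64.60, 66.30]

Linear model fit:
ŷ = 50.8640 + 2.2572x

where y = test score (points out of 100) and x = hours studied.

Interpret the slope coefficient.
An increase of one hour in study time is associated with a 2.2572 points increase in predicted test score.

β₁ = 2.2572 is the change in predicted test score (points) per additional hour of study time.

Interpretation:
- Study time up by 1 hour → predicted test score increases by 2.2572 points
- The effect is assumed constant over the observed range of x (linearity)
- The sign (+) gives the direction; the magnitude 2.2572 gives the size of the effect per hour

The intercept β₀ = 50.8640 is the predicted test score when study time = 0; since the smallest observed x is 0.56, this is an extrapolation and mainly anchors the line.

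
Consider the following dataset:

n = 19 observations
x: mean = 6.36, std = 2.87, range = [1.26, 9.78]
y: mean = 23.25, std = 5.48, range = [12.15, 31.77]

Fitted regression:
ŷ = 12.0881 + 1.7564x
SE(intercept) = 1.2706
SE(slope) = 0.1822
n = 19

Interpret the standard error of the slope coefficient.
SE(β̂₁) = 0.1822 is the estimated standard deviation of the slope estimate across repeated samples; relative to β̂₁ = 1.7564 that is 10.4%, a precise estimate.

SE(β̂₁) = s / √Sxx, where s is the residual standard deviation and Sxx = Σ(x − x̄)². It is the yardstick for how far β̂₁ = 1.7564 could plausibly be from the true slope.

Relative precision:
- SE / |β̂₁| = 0.1822 / 1.7564 = 10.4%
- Rule of thumb (under 20%: precise; 20% to under 50%: moderately precise; 50% or more: imprecise) → precise

Link to interval estimation: a confidence interval for β₁ is β̂₁ ± t* × 0.1822, so SE sets the half-width per unit of t*.

What drives SE(β̂₁): larger n (here n = 19) → smaller SE; wider spread of x values → smaller SE; more residual scatter → larger SE.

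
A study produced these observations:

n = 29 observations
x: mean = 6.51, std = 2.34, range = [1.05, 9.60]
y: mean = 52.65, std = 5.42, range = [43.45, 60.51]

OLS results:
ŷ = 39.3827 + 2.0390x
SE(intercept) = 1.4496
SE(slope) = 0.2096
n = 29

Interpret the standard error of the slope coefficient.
The slope 2.0390 is pinned down to within about ±0.2096 (one SE) by these data — relative uncertainty 10.3%, i.e. precise.

SE(β̂₁) = s / √Sxx, where s is the residual standard deviation and Sxx = Σ(x − x̄)². It is the yardstick for how far β̂₁ = 2.0390 could plausibly be from the true slope.

Relative precision:
- SE / |β̂₁| = 0.2096 / 2.0390 = 10.3%
- Rule of thumb (under 20%: precise; 20% to under 50%: moderately precise; 50% or more: imprecise) → precise

Link to interval estimation: a confidence interval for β₁ is β̂₁ ± t* × 0.2096, so SE sets the half-width per unit of t*.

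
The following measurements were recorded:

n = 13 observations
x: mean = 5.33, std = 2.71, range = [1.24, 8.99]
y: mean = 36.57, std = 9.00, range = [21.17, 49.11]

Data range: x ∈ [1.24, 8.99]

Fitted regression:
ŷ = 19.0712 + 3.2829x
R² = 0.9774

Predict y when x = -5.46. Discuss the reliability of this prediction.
ŷ = 1.1466 (extrapolation — x = -5.46 lies outside [1.24, 8.99], so reliability is low).

Prediction calculation:
ŷ = 19.0712 + 3.2829 × (-5.46)
ŷ = 1.1466

Reliability:
- Data range: x ∈ [1.24, 8.99]
- Prediction point: x = -5.46 is 6.70 units below the observed range → this is EXTRAPOLATION, not interpolation

Why that matters here:
- The linear relationship may not hold outside the observed range
- There are no observations near this x to validate the fitted line there
- Real relationships often flatten, saturate, or turn nonlinear at extremes

The R² = 0.9774 only validates the fit within [1.24, 8.99]; treat ŷ = 1.1466 with caution.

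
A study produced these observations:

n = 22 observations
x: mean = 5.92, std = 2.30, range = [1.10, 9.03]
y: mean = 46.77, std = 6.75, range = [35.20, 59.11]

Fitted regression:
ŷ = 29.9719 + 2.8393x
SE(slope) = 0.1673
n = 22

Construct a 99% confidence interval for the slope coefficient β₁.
The 99% CI for β₁ is (2.3633, 3.3153)

Confidence interval for the slope:

The 99% CI for β₁ is: β̂₁ ± t*(α/2, n-2) × SE(β̂₁)

Step 1: Find critical t-value
- Confidence level = 0.99
- Degrees of freedom = n - 2 = 22 - 2 = 20
- t*(α/2, 20) = 2.8453

Step 2: Calculate margin of error
Margin = 2.8453 × 0.1673 = 0.4760

Step 3: Construct interval
CI = 2.8393 ± 0.4760
CI = (2.3633, 3.3153)

Interpretation: intervals built this way capture the true β₁ in 99% of repeated samples; here the plausible range for the per-unit effect of x on y is 2.3633 to 3.3153.
Both endpoints are positive, so the data support a genuinely positive slope at this confidence level.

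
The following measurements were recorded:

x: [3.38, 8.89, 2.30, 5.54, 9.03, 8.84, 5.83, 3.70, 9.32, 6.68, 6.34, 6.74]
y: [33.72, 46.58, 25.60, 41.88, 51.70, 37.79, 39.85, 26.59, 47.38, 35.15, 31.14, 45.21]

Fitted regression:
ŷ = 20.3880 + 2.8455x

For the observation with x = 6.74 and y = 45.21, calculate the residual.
Residual = 5.6433

The residual is the difference between the actual value and the predicted value:

Residual = y - ŷ

Step 1: Calculate predicted value
ŷ = 20.3880 + 2.8455 × 6.74
ŷ = 39.5667

Step 2: Calculate residual
Residual = 45.21 - 39.5667
Residual = 5.6433

Sign check: y > ŷ, so the point is above the line and the fit underestimates here.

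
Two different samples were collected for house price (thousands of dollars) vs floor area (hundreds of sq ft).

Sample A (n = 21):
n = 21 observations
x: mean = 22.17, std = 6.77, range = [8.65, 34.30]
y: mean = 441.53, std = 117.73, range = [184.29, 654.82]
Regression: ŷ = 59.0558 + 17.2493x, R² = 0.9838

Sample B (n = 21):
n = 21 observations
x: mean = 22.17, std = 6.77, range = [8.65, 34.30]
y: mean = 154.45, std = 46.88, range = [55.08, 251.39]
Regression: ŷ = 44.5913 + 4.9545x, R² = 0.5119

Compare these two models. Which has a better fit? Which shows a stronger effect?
Model A has the better fit (R² = 0.9838 vs 0.5119). Model A shows the stronger effect (|β₁| = 17.2493 vs 4.9545).

Model Comparison:

Fit — compare R²:
- Model A: R² = 0.9838 → 98.38% of variance in house price explained
- Model B: R² = 0.5119 → 51.19% of variance in house price explained
- 0.9838 > 0.5119 → Model A has the better fit

Strength of effect — compare |β₁|:
- Model A: β₁ = 17.2493 → predicted house price rises 17.2493 thousand dollars per additional hundred sq ft of floor area
- Model B: β₁ = 4.9545 → predicted house price rises 4.9545 thousand dollars per additional hundred sq ft of floor area
- |17.2493| > |4.9545| → Model A shows the stronger marginal effect

Notes:
- The two samples could reflect different populations, time periods, or measurement quality.
- A better fit (higher R²) doesn't necessarily mean a more important relationship.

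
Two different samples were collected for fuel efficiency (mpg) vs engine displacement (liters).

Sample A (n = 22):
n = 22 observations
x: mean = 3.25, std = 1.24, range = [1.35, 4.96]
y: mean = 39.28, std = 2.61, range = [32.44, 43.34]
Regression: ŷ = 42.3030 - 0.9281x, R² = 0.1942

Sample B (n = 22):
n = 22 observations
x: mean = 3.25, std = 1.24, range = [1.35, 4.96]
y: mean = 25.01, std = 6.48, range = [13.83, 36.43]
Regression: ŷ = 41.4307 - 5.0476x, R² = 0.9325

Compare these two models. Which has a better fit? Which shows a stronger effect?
Model B has the better fit (R² = 0.9325 vs 0.1942). Model B shows the stronger effect (|β₁| = 5.0476 vs 0.9281).

Model Comparison:

Goodness of fit (R²):
- Model A: R² = 0.1942 → 19.42% of variance in fuel efficiency explained
- Model B: R² = 0.9325 → 93.25% of variance in fuel efficiency explained
- 0.9325 > 0.1942 → Model B has the better fit

Which has the larger per-liter effect? (|β₁|)
- Model A: β₁ = -0.9281 → predicted fuel efficiency falls 0.9281 mpg per additional liter of engine displacement
- Model B: β₁ = -5.0476 → predicted fuel efficiency falls 5.0476 mpg per additional liter of engine displacement
- |-0.9281| < |-5.0476| → Model B shows the stronger marginal effect

Note: The two samples could reflect different populations, time periods, or measurement quality.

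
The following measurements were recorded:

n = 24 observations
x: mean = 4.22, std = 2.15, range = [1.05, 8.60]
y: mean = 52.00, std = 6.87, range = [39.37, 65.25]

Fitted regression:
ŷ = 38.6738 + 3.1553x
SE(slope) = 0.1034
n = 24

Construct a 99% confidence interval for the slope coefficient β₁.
The 99% CI for β₁ is (2.8638, 3.4468)

Confidence interval for the slope:

The 99% CI for β₁ is: β̂₁ ± t*(α/2, n-2) × SE(β̂₁)

Step 1: Find critical t-value
- Confidence level = 0.99
- Degrees of freedom = n - 2 = 24 - 2 = 22
- t*(α/2, 22) = 2.8188

Step 2: Calculate margin of error
Margin = 2.8188 × 0.1034 = 0.2915

Step 3: Construct interval
CI = 3.1553 ± 0.2915
CI = (2.8638, 3.4468)

Interpretation: We are 99% confident that the true slope β₁ lies between 2.8638 and 3.4468.
The interval does not include 0, suggesting a significant linear relationship.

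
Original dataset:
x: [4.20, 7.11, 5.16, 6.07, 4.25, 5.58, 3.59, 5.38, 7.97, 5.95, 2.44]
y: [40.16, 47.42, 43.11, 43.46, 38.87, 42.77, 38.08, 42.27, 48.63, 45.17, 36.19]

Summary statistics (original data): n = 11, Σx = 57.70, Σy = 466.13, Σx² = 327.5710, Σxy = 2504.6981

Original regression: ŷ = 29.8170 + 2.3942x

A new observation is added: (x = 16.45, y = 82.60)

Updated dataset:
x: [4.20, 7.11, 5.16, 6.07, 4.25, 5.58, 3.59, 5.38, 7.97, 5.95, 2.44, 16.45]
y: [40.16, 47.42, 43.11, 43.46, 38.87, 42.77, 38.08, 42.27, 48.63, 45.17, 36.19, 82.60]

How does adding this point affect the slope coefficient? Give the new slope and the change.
The slope changes from 2.3942 to 3.3772 (change of +0.9830, or +41.1%).

The new point has HIGH LEVERAGE: x = 16.45 is far from the original mean x̄ = 57.70/11 ≈ 5.25 (original range [2.44, 7.97]).

Step 1: Update the sums with the new point (n goes from 11 to 12)
Σx  = 57.70 + 16.45 = 74.15
Σy  = 466.13 + 82.60 = 548.73
Σx² = 327.5710 + 16.45² = 327.5710 + 270.6025 = 598.1735
Σxy = 2504.6981 + 16.45×82.60 = 2504.6981 + 1358.7700 = 3863.4681

Step 2: Recompute the slope with b₁ = (nΣxy − ΣxΣy) / (nΣx² − (Σx)²)
Numerator   = 12×3863.4681 − 74.15×548.73 = 46361.6172 − 40688.3295 = 5673.2877
Denominator = 12×598.1735 − 74.15² = 7178.0820 − 5498.2225 = 1679.8595
b₁(new) = 5673.2877 / 1679.8595 = 3.3772

(Same formula on the original sums: (11×2504.6981 − 57.70×466.13) / (11×327.5710 − 57.70²) = 655.9781 / 273.9910 = 2.3942, matching the given fit.)

Step 3: Change in slope
Δβ₁ = 3.3772 − 2.3942 = +0.9830
Relative change = +0.9830 / 2.3942 × 100% = +41.1%
→ the slope increases when the point is added.

Because the point sits above the extension of the original line at a high-leverage x, it tilts the fit up.
In practice: check such a point for data-entry or measurement error; examine leverage (hᵢ) and Cook's distance rather than deleting it automatically.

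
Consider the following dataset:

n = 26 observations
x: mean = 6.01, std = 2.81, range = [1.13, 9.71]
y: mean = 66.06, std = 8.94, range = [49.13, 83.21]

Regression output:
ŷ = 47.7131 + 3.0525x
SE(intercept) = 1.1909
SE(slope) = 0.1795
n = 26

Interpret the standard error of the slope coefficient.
SE(slope) = 0.1795 measures the uncertainty in the estimated slope. The coefficient is estimated precisely (SE/|β̂₁| = 5.9%).

SE(β̂₁) = 0.1795 says: if we drew many samples of n = 26 from the same population and refit each time, the fitted slopes would scatter with a standard deviation of roughly 0.1795 around the true β₁.

Relative precision:
- SE / |β̂₁| = 0.1795 / 3.0525 = 5.9%
- Rule of thumb (under 20%: precise; 20% to under 50%: moderately precise; 50% or more: imprecise) → precise

Link to interval estimation: a confidence interval for β₁ is β̂₁ ± t* × 0.1795, so SE sets the half-width per unit of t*.

What drives SE(β̂₁): more residual scatter → larger SE; larger n (here n = 26) → smaller SE; wider spread of x values → smaller SE.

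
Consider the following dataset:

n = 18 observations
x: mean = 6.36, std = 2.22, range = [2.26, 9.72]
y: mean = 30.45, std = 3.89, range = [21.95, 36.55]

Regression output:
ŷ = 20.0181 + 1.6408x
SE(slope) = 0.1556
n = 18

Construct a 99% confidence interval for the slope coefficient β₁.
The 99% CI for β₁ is (1.1863, 2.0953)

Confidence interval for the slope:

The 99% CI for β₁ is: β̂₁ ± t*(α/2, n-2) × SE(β̂₁)

Step 1: Find critical t-value
- Confidence level = 0.99
- Degrees of freedom = n - 2 = 18 - 2 = 16
- t*(α/2, 16) = 2.9208

Step 2: Calculate margin of error
Margin = 2.9208 × 0.1556 = 0.4545

Step 3: Construct interval
CI = 1.6408 ± 0.4545
CI = (1.1863, 2.0953)

Interpretation: intervals built this way capture the true β₁ in 99% of repeated samples; here the plausible range for the per-unit effect of x on y is 1.1863 to 2.0953.
The interval does not include 0, suggesting a significant linear relationship.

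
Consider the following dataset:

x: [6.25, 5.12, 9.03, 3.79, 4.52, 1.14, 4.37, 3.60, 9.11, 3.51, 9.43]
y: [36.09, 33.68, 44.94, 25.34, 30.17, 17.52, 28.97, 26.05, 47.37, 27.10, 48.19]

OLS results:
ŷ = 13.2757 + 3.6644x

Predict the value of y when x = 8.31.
ŷ = 43.7269

x = 8.31 lies inside the observed range [1.14, 9.43], so the fitted equation applies directly:

ŷ = 13.2757 + 3.6644 × 8.31
ŷ = 13.2757 + 30.4512
ŷ = 43.7269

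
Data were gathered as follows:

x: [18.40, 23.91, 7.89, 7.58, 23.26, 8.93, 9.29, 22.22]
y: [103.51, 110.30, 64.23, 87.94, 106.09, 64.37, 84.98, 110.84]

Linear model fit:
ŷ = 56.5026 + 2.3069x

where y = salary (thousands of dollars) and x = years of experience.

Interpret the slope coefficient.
An increase of one year in experience is associated with a 2.3069 thousand dollars increase in predicted salary.

β₁ = 2.3069 is the change in predicted salary (thousand dollars) per additional year of experience.

Interpretation:
- Experience up by 1 year → predicted salary increases by 2.3069 thousand dollars
- This is a linear approximation: the same per-unit change is assumed across the whole observed x range

(β₀ = 56.5026 is the fitted value at x = 0 and is not part of the slope interpretation.)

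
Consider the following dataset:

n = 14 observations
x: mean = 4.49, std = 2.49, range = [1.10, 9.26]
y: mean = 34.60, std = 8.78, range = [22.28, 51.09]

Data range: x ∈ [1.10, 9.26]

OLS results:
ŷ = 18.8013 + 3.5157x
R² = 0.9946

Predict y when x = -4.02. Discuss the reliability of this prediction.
The equation gives ŷ = 4.6682; however x = -4.02 is 5.12 units below the observed range, so this extrapolated value should not be trusted.

Prediction calculation:
ŷ = 18.8013 + 3.5157 × (-4.02)
ŷ = 4.6682

Reliability:
- Data range: x ∈ [1.10, 9.26]
- Prediction point: x = -4.02 is 5.12 units below the observed range → this is EXTRAPOLATION, not interpolation

Why that matters here:
- The standard error of prediction grows with (x − x̄)², and x = -4.02 is far from x̄ = 4.49
- R² describes fit only over the sampled x values; it says nothing about behaviour beyond them

A defensible statement: 'if the linear trend continued to x = -4.02, y would be about 4.6682' — the premise is untested.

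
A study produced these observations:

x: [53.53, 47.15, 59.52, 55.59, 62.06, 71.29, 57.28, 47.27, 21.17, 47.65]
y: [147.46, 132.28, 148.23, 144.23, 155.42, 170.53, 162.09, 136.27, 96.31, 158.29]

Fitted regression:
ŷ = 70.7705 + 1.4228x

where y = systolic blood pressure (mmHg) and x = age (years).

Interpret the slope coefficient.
An increase of one year in age is associated with a 1.4228 mmHg increase in predicted blood pressure.

The slope β₁ = 1.4228 gives the rate at which the fitted blood pressure changes with age.

Interpretation:
- Age up by 1 year → predicted blood pressure increases by 1.4228 mmHg
- The effect is assumed constant over the observed range of x (linearity)
- The sign (+) gives the direction; the magnitude 1.4228 gives the size of the effect per year

The intercept β₀ = 70.7705 is the predicted blood pressure when age = 0; since the smallest observed x is 21.17, this is an extrapolation and mainly anchors the line.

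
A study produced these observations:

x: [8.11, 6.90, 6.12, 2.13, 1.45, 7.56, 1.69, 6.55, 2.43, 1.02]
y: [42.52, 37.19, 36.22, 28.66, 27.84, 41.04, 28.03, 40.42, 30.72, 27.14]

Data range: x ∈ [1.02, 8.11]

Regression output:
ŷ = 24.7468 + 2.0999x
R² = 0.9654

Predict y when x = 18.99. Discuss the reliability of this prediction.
ŷ = 64.6239, but this is extrapolation (above the data range [1.02, 8.11]) and may be unreliable.

Prediction calculation:
ŷ = 24.7468 + 2.0999 × 18.99
ŷ = 64.6239

Reliability:
- Data range: x ∈ [1.02, 8.11]
- Prediction point: x = 18.99 is 10.88 units above the observed range → this is EXTRAPOLATION, not interpolation

Why that matters here:
- R² describes fit only over the sampled x values; it says nothing about behaviour beyond them
- The linear relationship may not hold outside the observed range

Report the number if required, but flag clearly that it is an extrapolation.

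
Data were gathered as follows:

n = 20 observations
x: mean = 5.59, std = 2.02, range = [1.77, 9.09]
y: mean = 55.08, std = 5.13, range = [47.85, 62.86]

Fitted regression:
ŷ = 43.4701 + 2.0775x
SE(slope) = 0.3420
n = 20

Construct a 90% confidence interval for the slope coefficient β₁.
The 90% CI for β₁ is (1.4844, 2.6706)

Confidence interval for the slope:

The 90% CI for β₁ is: β̂₁ ± t*(α/2, n-2) × SE(β̂₁)

Step 1: Find critical t-value
- Confidence level = 0.9
- Degrees of freedom = n - 2 = 20 - 2 = 18
- t*(α/2, 18) = 1.7341

Step 2: Calculate margin of error
Margin = 1.7341 × 0.3420 = 0.5931

Step 3: Construct interval
CI = 2.0775 ± 0.5931
CI = (1.4844, 2.6706)

Interpretation: We are 90% confident that the true slope β₁ lies between 1.4844 and 2.6706.
The interval does not include 0, suggesting a significant linear relationship.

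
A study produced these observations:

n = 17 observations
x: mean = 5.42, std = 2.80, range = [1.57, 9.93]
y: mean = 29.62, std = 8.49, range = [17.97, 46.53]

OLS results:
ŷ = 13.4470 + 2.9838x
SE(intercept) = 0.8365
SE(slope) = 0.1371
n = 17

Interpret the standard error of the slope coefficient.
SE(slope) = 0.1371 measures the uncertainty in the estimated slope. The coefficient is estimated precisely (SE/|β̂₁| = 4.6%).

What SE measures:
- The standard error quantifies the sampling variability of the coefficient estimate
- It is the estimated standard deviation of β̂₁ across hypothetical repeated samples of the same size
- Smaller SE → more precise estimate

Relative precision:
- SE / |β̂₁| = 0.1371 / 2.9838 = 4.6%
- Rule of thumb (under 20%: precise; 20% to under 50%: moderately precise; 50% or more: imprecise) → precise

Link to interval estimation: a confidence interval for β₁ is β̂₁ ± t* × 0.1371, so SE sets the half-width per unit of t*.

What drives SE(β̂₁): wider spread of x values → smaller SE.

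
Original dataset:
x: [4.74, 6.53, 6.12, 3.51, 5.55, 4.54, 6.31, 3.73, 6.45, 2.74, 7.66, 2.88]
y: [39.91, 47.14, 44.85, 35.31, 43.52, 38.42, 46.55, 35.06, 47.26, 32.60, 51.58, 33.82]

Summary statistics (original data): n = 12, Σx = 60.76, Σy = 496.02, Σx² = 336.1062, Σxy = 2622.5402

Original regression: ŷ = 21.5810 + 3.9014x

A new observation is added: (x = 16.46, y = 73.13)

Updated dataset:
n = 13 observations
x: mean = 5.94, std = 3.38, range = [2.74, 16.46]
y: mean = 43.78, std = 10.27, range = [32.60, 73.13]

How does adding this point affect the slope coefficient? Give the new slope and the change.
The slope changes from 3.9014 to 3.0031 (change of -0.8983, or -23.0%).

The new point has HIGH LEVERAGE: x = 16.46 is far from the original mean x̄ = 60.76/12 ≈ 5.06 (original range [2.74, 7.66]).

Step 1: Update the sums with the new point (n goes from 12 to 13)
Σx  = 60.76 + 16.46 = 77.22
Σy  = 496.02 + 73.13 = 569.15
Σx² = 336.1062 + 16.46² = 336.1062 + 270.9316 = 607.0378
Σxy = 2622.5402 + 16.46×73.13 = 2622.5402 + 1203.7198 = 3826.2600

Step 2: Recompute the slope with b₁ = (nΣxy − ΣxΣy) / (nΣx² − (Σx)²)
Numerator   = 13×3826.2600 − 77.22×569.15 = 49741.3800 − 43949.7630 = 5791.6170
Denominator = 13×607.0378 − 77.22² = 7891.4914 − 5962.9284 = 1928.5630
b₁(new) = 5791.6170 / 1928.5630 = 3.0031

(Same formula on the original sums: (12×2622.5402 − 60.76×496.02) / (12×336.1062 − 60.76²) = 1332.3072 / 341.4968 = 3.9014, matching the given fit.)

Step 3: Change in slope
Δβ₁ = 3.0031 − 3.9014 = -0.8983
Relative change = -0.8983 / 3.9014 × 100% = -23.0%
→ the slope decreases when the point is added.

A high-leverage point only changes the slope if it is off the original line; here y = 73.13 is below the original trend, so the slope decreases.
In practice: investigate whether it comes from the same population as the rest of the sample; check such a point for data-entry or measurement error.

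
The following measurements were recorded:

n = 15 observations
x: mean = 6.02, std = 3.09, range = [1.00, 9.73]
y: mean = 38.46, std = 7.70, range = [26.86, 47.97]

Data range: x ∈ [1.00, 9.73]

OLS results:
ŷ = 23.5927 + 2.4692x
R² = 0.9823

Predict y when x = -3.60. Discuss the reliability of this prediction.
The equation gives ŷ = 14.7036; however x = -3.60 is 4.60 units below the observed range, so this extrapolated value should not be trusted.

Prediction calculation:
ŷ = 23.5927 + 2.4692 × (-3.60)
ŷ = 14.7036

Reliability:
- Data range: x ∈ [1.00, 9.73]
- Prediction point: x = -3.60 is 4.60 units below the observed range → this is EXTRAPOLATION, not interpolation

Why that matters here:
- Real relationships often flatten, saturate, or turn nonlinear at extremes
- R² describes fit only over the sampled x values; it says nothing about behaviour beyond them

A defensible statement: 'if the linear trend continued to x = -3.60, y would be about 14.7036' — the premise is untested.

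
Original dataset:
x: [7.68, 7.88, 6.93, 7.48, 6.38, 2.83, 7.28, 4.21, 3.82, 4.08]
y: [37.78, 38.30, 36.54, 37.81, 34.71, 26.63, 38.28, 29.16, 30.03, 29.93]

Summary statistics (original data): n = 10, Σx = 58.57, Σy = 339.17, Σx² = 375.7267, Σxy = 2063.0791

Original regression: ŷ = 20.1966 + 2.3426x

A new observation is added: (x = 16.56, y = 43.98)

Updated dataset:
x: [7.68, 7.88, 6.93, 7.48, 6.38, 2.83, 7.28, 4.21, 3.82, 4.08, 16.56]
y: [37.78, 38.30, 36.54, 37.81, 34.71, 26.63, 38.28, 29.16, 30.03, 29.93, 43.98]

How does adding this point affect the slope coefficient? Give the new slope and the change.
The slope changes from 2.3426 to 1.2752 (change of -1.0674, or -45.6%).

x = 16.56 lies well outside the original x-range [2.83, 7.88] (x̄ ≈ 5.86), so this observation has high leverage and can move the slope substantially.

Step 1: Update the sums with the new point (n goes from 10 to 11)
Σx  = 58.57 + 16.56 = 75.13
Σy  = 339.17 + 43.98 = 383.15
Σx² = 375.7267 + 16.56² = 375.7267 + 274.2336 = 649.9603
Σxy = 2063.0791 + 16.56×43.98 = 2063.0791 + 728.3088 = 2791.3879

Step 2: Recompute the slope with b₁ = (nΣxy − ΣxΣy) / (nΣx² − (Σx)²)
Numerator   = 11×2791.3879 − 75.13×383.15 = 30705.2669 − 28786.0595 = 1919.2074
Denominator = 11×649.9603 − 75.13² = 7149.5633 − 5644.5169 = 1505.0464
b₁(new) = 1919.2074 / 1505.0464 = 1.2752

(Same formula on the original sums: (10×2063.0791 − 58.57×339.17) / (10×375.7267 − 58.57²) = 765.6041 / 326.8221 = 2.3426, matching the given fit.)

Step 3: Change in slope
Δβ₁ = 1.2752 − 2.3426 = -1.0674
Relative change = -1.0674 / 2.3426 × 100% = -45.6%
→ the slope decreases when the point is added.

A high-leverage point only changes the slope if it is off the original line; here y = 43.98 is below the original trend, so the slope decreases.
In practice: examine leverage (hᵢ) and Cook's distance rather than deleting it automatically; investigate whether it comes from the same population as the rest of the sample.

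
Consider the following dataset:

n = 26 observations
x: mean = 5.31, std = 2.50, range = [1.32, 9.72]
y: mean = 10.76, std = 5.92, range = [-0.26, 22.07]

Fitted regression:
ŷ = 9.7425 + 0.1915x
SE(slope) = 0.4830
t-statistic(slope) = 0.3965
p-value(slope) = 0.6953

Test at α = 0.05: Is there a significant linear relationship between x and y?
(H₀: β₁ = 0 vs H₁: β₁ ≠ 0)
p-value = 0.6953 ≥ α = 0.05, so we fail to reject H₀. The relationship is not significant.

Hypothesis test for the slope coefficient:

H₀: β₁ = 0 (no linear relationship)
H₁: β₁ ≠ 0 (linear relationship exists)

Test statistic: t = β̂₁ / SE(β̂₁) = 0.1915 / 0.4830 = 0.3965

p = 0.6953: how often a slope estimate this far from 0 (in SE units) would arise by chance if β₁ were truly 0.

Decision rule: reject H₀ if p-value < α.
p-value = 0.6953 ≥ α = 0.05 → fail to reject H₀.

Conclusion: the linear association between x and y is not significant at the 5% level.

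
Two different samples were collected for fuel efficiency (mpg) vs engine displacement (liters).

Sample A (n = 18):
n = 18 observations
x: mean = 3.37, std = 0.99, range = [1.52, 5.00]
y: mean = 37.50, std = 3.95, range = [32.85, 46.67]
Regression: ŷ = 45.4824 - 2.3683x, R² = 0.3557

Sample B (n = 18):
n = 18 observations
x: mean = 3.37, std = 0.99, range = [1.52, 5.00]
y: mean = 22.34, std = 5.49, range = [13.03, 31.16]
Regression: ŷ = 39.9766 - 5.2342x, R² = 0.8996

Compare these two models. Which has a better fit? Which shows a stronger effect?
Model B has the better fit (R² = 0.8996 vs 0.3557). Model B shows the stronger effect (|β₁| = 5.2342 vs 2.3683).

Model Comparison:

Fit — compare R²:
- Model A: R² = 0.3557 → 35.57% of variance in fuel efficiency explained
- Model B: R² = 0.8996 → 89.96% of variance in fuel efficiency explained
- 0.8996 > 0.3557 → Model B has the better fit

Which has the larger per-liter effect? (|β₁|)
- Model A: β₁ = -2.3683 → predicted fuel efficiency falls 2.3683 mpg per additional liter of engine displacement
- Model B: β₁ = -5.2342 → predicted fuel efficiency falls 5.2342 mpg per additional liter of engine displacement
- |-2.3683| < |-5.2342| → Model B shows the stronger marginal effect

Note: A better fit (higher R²) doesn't necessarily mean a more important relationship.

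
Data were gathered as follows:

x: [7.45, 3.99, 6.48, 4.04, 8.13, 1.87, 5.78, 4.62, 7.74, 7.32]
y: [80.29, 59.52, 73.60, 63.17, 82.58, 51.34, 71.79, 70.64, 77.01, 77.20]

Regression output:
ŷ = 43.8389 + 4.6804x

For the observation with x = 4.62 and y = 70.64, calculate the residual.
Residual = 5.1777

The residual is the difference between the actual value and the predicted value:

Residual = y - ŷ

Step 1: Calculate predicted value
ŷ = 43.8389 + 4.6804 × 4.62
ŷ = 65.4623

Step 2: Calculate residual
Residual = 70.64 - 65.4623
Residual = 5.1777

The residual is positive, so the observed y = 70.64 sits above the regression line (the line underestimates it by 5.1777).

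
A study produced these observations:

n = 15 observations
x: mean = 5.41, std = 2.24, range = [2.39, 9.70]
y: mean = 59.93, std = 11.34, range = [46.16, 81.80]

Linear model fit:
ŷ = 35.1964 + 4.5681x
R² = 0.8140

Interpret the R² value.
The model explains 81.40% of the variance in y (R² = 0.8140), leaving 18.60% unexplained; the fit is strong.

R² (coefficient of determination) measures the proportion of variance in y explained by the regression model.

Here R² = 0.8140:
- Explained: 81.40% of the variation in y
- Unexplained (residual): 100% − 81.40% = 18.60%
- Rule of thumb (below 0.3 weak; 0.3 to below 0.7 moderate; 0.7 and above strong) → strong

Calculation: R² = 1 − (SS_res / SS_tot), where SS_res is the sum of squared residuals and SS_tot the total sum of squares.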